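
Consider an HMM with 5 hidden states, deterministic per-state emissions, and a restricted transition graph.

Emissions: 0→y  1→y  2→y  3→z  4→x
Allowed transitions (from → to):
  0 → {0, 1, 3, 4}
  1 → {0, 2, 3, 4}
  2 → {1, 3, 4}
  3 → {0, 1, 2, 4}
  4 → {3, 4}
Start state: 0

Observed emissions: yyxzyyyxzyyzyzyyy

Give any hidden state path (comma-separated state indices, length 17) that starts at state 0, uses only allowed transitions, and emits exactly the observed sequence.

0,1,4,3,0,1,0,4,3,0,0,3,2,3,1,0,0

  pos 0: y in {0,1,2}, choose 0; start
  pos 1: y in {0,1,2}, choose 1; 0->1 ok
  pos 2: x in {4}, choose 4; 1->4 ok
  pos 3: z in {3}, choose 3; 4->3 ok
  pos 4: y in {0,1,2}, choose 0; 3->0 ok
  pos 5: y in {0,1,2}, choose 1; 0->1 ok
  pos 6: y in {0,1,2}, choose 0; 1->0 ok
  pos 7: x in {4}, choose 4; 0->4 ok
  pos 8: z in {3}, choose 3; 4->3 ok
  pos 9: y in {0,1,2}, choose 0; 3->0 ok
  pos 10: y in {0,1,2}, choose 0; 0->0 ok
  pos 11: z in {3}, choose 3; 0->3 ok
  pos 12: y in {0,1,2}, choose 2; 3->2 ok
  pos 13: z in {3}, choose 3; 2->3 ok
  pos 14: y in {0,1,2}, choose 1; 3->1 ok
  pos 15: y in {0,1,2}, choose 0; 1->0 ok
  pos 16: y in {0,1,2}, choose 0; 0->0 ok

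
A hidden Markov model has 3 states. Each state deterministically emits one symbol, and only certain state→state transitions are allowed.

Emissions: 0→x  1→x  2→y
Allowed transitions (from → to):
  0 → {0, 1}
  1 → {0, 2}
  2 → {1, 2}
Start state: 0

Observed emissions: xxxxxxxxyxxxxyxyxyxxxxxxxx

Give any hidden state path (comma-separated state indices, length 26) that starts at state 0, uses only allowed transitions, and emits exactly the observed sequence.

  [0] x  {0,1}  => 0  start
  [1] x  {0,1}  => 1  0->1 ok
  [2] x  {0,1}  => 0  1->0 ok
  [3] x  {0,1}  => 1  0->1 ok
  [4] x  {0,1}  => 0  1->0 ok
  [5] x  {0,1}  => 1  0->1 ok
  [6] x  {0,1}  => 0  1->0 ok
  [7] x  {0,1}  => 1  0->1 ok
  [8] y  {2}  => 2  1->2 ok
  [9] x  {0,1}  => 1  2->1 ok
  [10] x  {0,1}  => 0  1->0 ok
  [11] x  {0,1}  => 0  0->0 ok
  [12] x  {0,1}  => 1  0->1 ok
  [13] y  {2}  => 2  1->2 ok
  [14] x  {0,1}  => 1  2->1 ok
  [15] y  {2}  => 2  1->2 ok
  [16] x  {0,1}  => 1  2->1 ok
  [17] y  {2}  => 2  1->2 ok
  [18] x  {0,1}  => 1  2->1 ok
  [19] x  {0,1}  => 0  1->0 ok
  [20] x  {0,1}  => 1  0->1 ok
  [21] x  {0,1}  => 0  1->0 ok
  [22] x  {0,1}  => 1  0->1 ok
  [23] x  {0,1}  => 0  1->0 ok
  [24] x  {0,1}  => 0  0->0 ok
  [25] x  {0,1}  => 0  0->0 ok

0,1,0,1,0,1,0,1,2,1,0,0,1,2,1,2,1,2,1,0,1,0,1,0,0,0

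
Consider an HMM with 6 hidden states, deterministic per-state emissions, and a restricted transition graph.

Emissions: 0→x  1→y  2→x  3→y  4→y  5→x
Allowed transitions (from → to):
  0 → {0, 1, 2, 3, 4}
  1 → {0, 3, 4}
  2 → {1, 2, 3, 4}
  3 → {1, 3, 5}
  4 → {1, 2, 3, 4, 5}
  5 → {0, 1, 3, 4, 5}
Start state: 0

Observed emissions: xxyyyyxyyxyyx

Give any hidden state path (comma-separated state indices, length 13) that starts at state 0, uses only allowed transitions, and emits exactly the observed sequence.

  t0 'x' -> {0,2,5}, take 0 (start)
  t1 'x' -> {0,2,5}, take 2 (0->2 ok)
  t2 'y' -> {1,3,4}, take 3 (2->3 ok)
  t3 'y' -> {1,3,4}, take 3 (3->3 ok)
  t4 'y' -> {1,3,4}, take 1 (3->1 ok)
  t5 'y' -> {1,3,4}, take 3 (1->3 ok)
  t6 'x' -> {0,2,5}, take 5 (3->5 ok)
  t7 'y' -> {1,3,4}, take 4 (5->4 ok)
  t8 'y' -> {1,3,4}, take 4 (4->4 ok)
  t9 'x' -> {0,2,5}, take 2 (4->2 ok)
  t10 'y' -> {1,3,4}, take 4 (2->4 ok)
  t11 'y' -> {1,3,4}, take 3 (4->3 ok)
  t12 'x' -> {0,2,5}, take 5 (3->5 ok)

0,2,3,3,1,3,5,4,4,2,4,3,5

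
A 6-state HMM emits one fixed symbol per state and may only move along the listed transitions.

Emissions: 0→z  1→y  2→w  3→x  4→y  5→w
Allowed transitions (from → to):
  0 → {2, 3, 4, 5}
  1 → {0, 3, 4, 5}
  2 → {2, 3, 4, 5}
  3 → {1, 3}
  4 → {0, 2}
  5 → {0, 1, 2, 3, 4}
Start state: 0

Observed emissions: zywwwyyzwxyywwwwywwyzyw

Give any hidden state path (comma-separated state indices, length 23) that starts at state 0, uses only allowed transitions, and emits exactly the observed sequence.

0,4,2,2,5,1,4,0,5,3,1,4,2,2,2,5,4,2,2,4,0,4,2

  0: obs=z cand={0} pick 0 [start]
  1: obs=y cand={1,4} pick 4 [0->4 ok]
  2: obs=w cand={2,5} pick 2 [4->2 ok]
  3: obs=w cand={2,5} pick 2 [2->2 ok]
  4: obs=w cand={2,5} pick 5 [2->5 ok]
  5: obs=y cand={1,4} pick 1 [5->1 ok]
  6: obs=y cand={1,4} pick 4 [1->4 ok]
  7: obs=z cand={0} pick 0 [4->0 ok]
  8: obs=w cand={2,5} pick 5 [0->5 ok]
  9: obs=x cand={3} pick 3 [5->3 ok]
  10: obs=y cand={1,4} pick 1 [3->1 ok]
  11: obs=y cand={1,4} pick 4 [1->4 ok]
  12: obs=w cand={2,5} pick 2 [4->2 ok]
  13: obs=w cand={2,5} pick 2 [2->2 ok]
  14: obs=w cand={2,5} pick 2 [2->2 ok]
  15: obs=w cand={2,5} pick 5 [2->5 ok]
  16: obs=y cand={1,4} pick 4 [5->4 ok]
  17: obs=w cand={2,5} pick 2 [4->2 ok]
  18: obs=w cand={2,5} pick 2 [2->2 ok]
  19: obs=y cand={1,4} pick 4 [2->4 ok]
  20: obs=z cand={0} pick 0 [4->0 ok]
  21: obs=y cand={1,4} pick 4 [0->4 ok]
  22: obs=w cand={2,5} pick 2 [4->2 ok]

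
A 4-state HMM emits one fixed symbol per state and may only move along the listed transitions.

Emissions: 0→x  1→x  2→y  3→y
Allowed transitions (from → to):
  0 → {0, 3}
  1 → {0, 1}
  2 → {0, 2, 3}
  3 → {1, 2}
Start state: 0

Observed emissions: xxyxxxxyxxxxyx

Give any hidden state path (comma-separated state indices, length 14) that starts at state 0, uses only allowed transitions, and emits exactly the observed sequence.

  t0 'x' -> {0,1}, take 0 (start)
  t1 'x' -> {0,1}, take 0 (0->0 ok)
  t2 'y' -> {2,3}, take 3 (0->3 ok)
  t3 'x' -> {0,1}, take 1 (3->1 ok)
  t4 'x' -> {0,1}, take 1 (1->1 ok)
  t5 'x' -> {0,1}, take 1 (1->1 ok)
  t6 'x' -> {0,1}, take 0 (1->0 ok)
  t7 'y' -> {2,3}, take 3 (0->3 ok)
  t8 'x' -> {0,1}, take 1 (3->1 ok)
  t9 'x' -> {0,1}, take 1 (1->1 ok)
  t10 'x' -> {0,1}, take 0 (1->0 ok)
  t11 'x' -> {0,1}, take 0 (0->0 ok)
  t12 'y' -> {2,3}, take 3 (0->3 ok)
  t13 'x' -> {0,1}, take 1 (3->1 ok)

0,0,3,1,1,1,0,3,1,1,0,0,3,1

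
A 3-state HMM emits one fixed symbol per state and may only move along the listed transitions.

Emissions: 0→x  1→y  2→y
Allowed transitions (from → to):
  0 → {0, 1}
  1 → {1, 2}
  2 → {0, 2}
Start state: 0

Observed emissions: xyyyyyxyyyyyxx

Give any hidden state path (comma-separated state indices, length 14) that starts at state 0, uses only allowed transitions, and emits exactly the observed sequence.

  0: obs=x cand={0} pick 0 [start]
  1: obs=y cand={1,2} pick 1 [0->1 ok]
  2: obs=y cand={1,2} pick 1 [1->1 ok]
  3: obs=y cand={1,2} pick 1 [1->1 ok]
  4: obs=y cand={1,2} pick 1 [1->1 ok]
  5: obs=y cand={1,2} pick 2 [1->2 ok]
  6: obs=x cand={0} pick 0 [2->0 ok]
  7: obs=y cand={1,2} pick 1 [0->1 ok]
  8: obs=y cand={1,2} pick 2 [1->2 ok]
  9: obs=y cand={1,2} pick 2 [2->2 ok]
  10: obs=y cand={1,2} pick 2 [2->2 ok]
  11: obs=y cand={1,2} pick 2 [2->2 ok]
  12: obs=x cand={0} pick 0 [2->0 ok]
  13: obs=x cand={0} pick 0 [0->0 ok]

0,1,1,1,1,2,0,1,2,2,2,2,0,0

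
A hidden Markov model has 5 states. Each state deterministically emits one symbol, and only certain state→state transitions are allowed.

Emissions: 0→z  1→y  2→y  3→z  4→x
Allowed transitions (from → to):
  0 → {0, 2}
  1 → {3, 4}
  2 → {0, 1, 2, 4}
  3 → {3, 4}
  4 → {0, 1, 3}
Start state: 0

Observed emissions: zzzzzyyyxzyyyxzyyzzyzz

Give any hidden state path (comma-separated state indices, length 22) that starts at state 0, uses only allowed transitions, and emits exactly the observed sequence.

0,0,0,0,0,2,2,2,4,0,2,2,1,4,0,2,2,0,0,2,0,0

  [0] z  {0,3}  => 0  start
  [1] z  {0,3}  => 0  0->0 ok
  [2] z  {0,3}  => 0  0->0 ok
  [3] z  {0,3}  => 0  0->0 ok
  [4] z  {0,3}  => 0  0->0 ok
  [5] y  {1,2}  => 2  0->2 ok
  [6] y  {1,2}  => 2  2->2 ok
  [7] y  {1,2}  => 2  2->2 ok
  [8] x  {4}  => 4  2->4 ok
  [9] z  {0,3}  => 0  4->0 ok
  [10] y  {1,2}  => 2  0->2 ok
  [11] y  {1,2}  => 2  2->2 ok
  [12] y  {1,2}  => 1  2->1 ok
  [13] x  {4}  => 4  1->4 ok
  [14] z  {0,3}  => 0  4->0 ok
  [15] y  {1,2}  => 2  0->2 ok
  [16] y  {1,2}  => 2  2->2 ok
  [17] z  {0,3}  => 0  2->0 ok
  [18] z  {0,3}  => 0  0->0 ok
  [19] y  {1,2}  => 2  0->2 ok
  [20] z  {0,3}  => 0  2->0 ok
  [21] z  {0,3}  => 0  0->0 ok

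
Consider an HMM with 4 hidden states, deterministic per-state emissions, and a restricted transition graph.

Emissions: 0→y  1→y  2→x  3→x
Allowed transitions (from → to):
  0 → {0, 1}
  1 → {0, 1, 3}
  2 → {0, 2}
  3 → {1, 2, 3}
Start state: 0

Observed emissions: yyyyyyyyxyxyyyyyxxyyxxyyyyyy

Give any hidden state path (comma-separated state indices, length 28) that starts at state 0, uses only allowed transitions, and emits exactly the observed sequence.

  pos 0: y in {0,1}, choose 0; start
  pos 1: y in {0,1}, choose 1; 0->1 ok
  pos 2: y in {0,1}, choose 0; 1->0 ok
  pos 3: y in {0,1}, choose 0; 0->0 ok
  pos 4: y in {0,1}, choose 1; 0->1 ok
  pos 5: y in {0,1}, choose 0; 1->0 ok
  pos 6: y in {0,1}, choose 1; 0->1 ok
  pos 7: y in {0,1}, choose 1; 1->1 ok
  pos 8: x in {2,3}, choose 3; 1->3 ok
  pos 9: y in {0,1}, choose 1; 3->1 ok
  pos 10: x in {2,3}, choose 3; 1->3 ok
  pos 11: y in {0,1}, choose 1; 3->1 ok
  pos 12: y in {0,1}, choose 1; 1->1 ok
  pos 13: y in {0,1}, choose 0; 1->0 ok
  pos 14: y in {0,1}, choose 1; 0->1 ok
  pos 15: y in {0,1}, choose 1; 1->1 ok
  pos 16: x in {2,3}, choose 3; 1->3 ok
  pos 17: x in {2,3}, choose 3; 3->3 ok
  pos 18: y in {0,1}, choose 1; 3->1 ok
  pos 19: y in {0,1}, choose 1; 1->1 ok
  pos 20: x in {2,3}, choose 3; 1->3 ok
  pos 21: x in {2,3}, choose 2; 3->2 ok
  pos 22: y in {0,1}, choose 0; 2->0 ok
  pos 23: y in {0,1}, choose 0; 0->0 ok
  pos 24: y in {0,1}, choose 1; 0->1 ok
  pos 25: y in {0,1}, choose 0; 1->0 ok
  pos 26: y in {0,1}, choose 0; 0->0 ok
  pos 27: y in {0,1}, choose 0; 0->0 ok

0,1,0,0,1,0,1,1,3,1,3,1,1,0,1,1,3,3,1,1,3,2,0,0,1,0,0,0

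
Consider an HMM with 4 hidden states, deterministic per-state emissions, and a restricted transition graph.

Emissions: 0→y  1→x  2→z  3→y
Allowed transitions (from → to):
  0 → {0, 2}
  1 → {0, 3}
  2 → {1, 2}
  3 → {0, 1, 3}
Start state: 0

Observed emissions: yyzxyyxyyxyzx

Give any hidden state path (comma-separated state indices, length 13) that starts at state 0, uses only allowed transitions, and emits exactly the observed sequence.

  0: obs=y cand={0,3} pick 0 [start]
  1: obs=y cand={0,3} pick 0 [0->0 ok]
  2: obs=z cand={2} pick 2 [0->2 ok]
  3: obs=x cand={1} pick 1 [2->1 ok]
  4: obs=y cand={0,3} pick 3 [1->3 ok]
  5: obs=y cand={0,3} pick 3 [3->3 ok]
  6: obs=x cand={1} pick 1 [3->1 ok]
  7: obs=y cand={0,3} pick 3 [1->3 ok]
  8: obs=y cand={0,3} pick 3 [3->3 ok]
  9: obs=x cand={1} pick 1 [3->1 ok]
  10: obs=y cand={0,3} pick 0 [1->0 ok]
  11: obs=z cand={2} pick 2 [0->2 ok]
  12: obs=x cand={1} pick 1 [2->1 ok]

0,0,2,1,3,3,1,3,3,1,0,2,1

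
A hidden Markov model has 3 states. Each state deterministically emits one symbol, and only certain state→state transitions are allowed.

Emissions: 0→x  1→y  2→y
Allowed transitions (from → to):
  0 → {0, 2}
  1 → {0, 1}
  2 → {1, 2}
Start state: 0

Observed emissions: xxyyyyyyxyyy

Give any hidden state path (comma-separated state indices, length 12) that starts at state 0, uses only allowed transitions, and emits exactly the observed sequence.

  t0 'x' -> {0}, take 0 (start)
  t1 'x' -> {0}, take 0 (0->0 ok)
  t2 'y' -> {1,2}, take 2 (0->2 ok)
  t3 'y' -> {1,2}, take 2 (2->2 ok)
  t4 'y' -> {1,2}, take 2 (2->2 ok)
  t5 'y' -> {1,2}, take 2 (2->2 ok)
  t6 'y' -> {1,2}, take 2 (2->2 ok)
  t7 'y' -> {1,2}, take 1 (2->1 ok)
  t8 'x' -> {0}, take 0 (1->0 ok)
  t9 'y' -> {1,2}, take 2 (0->2 ok)
  t10 'y' -> {1,2}, take 1 (2->1 ok)
  t11 'y' -> {1,2}, take 1 (1->1 ok)

0,0,2,2,2,2,2,1,0,2,1,1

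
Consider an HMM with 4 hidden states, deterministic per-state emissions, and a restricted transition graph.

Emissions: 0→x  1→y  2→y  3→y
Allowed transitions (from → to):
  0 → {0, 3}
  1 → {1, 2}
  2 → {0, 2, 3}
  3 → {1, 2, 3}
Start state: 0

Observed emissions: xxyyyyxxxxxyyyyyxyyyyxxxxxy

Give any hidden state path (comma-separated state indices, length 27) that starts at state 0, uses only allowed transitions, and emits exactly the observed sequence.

  t0 'x' -> {0}, take 0 (start)
  t1 'x' -> {0}, take 0 (0->0 ok)
  t2 'y' -> {1,2,3}, take 3 (0->3 ok)
  t3 'y' -> {1,2,3}, take 3 (3->3 ok)
  t4 'y' -> {1,2,3}, take 3 (3->3 ok)
  t5 'y' -> {1,2,3}, take 2 (3->2 ok)
  t6 'x' -> {0}, take 0 (2->0 ok)
  t7 'x' -> {0}, take 0 (0->0 ok)
  t8 'x' -> {0}, take 0 (0->0 ok)
  t9 'x' -> {0}, take 0 (0->0 ok)
  t10 'x' -> {0}, take 0 (0->0 ok)
  t11 'y' -> {1,2,3}, take 3 (0->3 ok)
  t12 'y' -> {1,2,3}, take 1 (3->1 ok)
  t13 'y' -> {1,2,3}, take 1 (1->1 ok)
  t14 'y' -> {1,2,3}, take 2 (1->2 ok)
  t15 'y' -> {1,2,3}, take 2 (2->2 ok)
  t16 'x' -> {0}, take 0 (2->0 ok)
  t17 'y' -> {1,2,3}, take 3 (0->3 ok)
  t18 'y' -> {1,2,3}, take 2 (3->2 ok)
  t19 'y' -> {1,2,3}, take 2 (2->2 ok)
  t20 'y' -> {1,2,3}, take 2 (2->2 ok)
  t21 'x' -> {0}, take 0 (2->0 ok)
  t22 'x' -> {0}, take 0 (0->0 ok)
  t23 'x' -> {0}, take 0 (0->0 ok)
  t24 'x' -> {0}, take 0 (0->0 ok)
  t25 'x' -> {0}, take 0 (0->0 ok)
  t26 'y' -> {1,2,3}, take 3 (0->3 ok)

0,0,3,3,3,2,0,0,0,0,0,3,1,1,2,2,0,3,2,2,2,0,0,0,0,0,3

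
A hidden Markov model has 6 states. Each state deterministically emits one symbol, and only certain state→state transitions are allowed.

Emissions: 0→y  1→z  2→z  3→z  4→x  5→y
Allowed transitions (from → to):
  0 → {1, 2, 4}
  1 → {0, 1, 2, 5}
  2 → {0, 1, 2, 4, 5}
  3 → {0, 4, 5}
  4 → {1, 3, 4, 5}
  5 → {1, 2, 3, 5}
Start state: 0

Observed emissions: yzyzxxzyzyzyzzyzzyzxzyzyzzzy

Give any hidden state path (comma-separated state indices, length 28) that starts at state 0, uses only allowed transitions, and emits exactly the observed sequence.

  0: obs=y cand={0,5} pick 0 [start]
  1: obs=z cand={1,2,3} pick 2 [0->2 ok]
  2: obs=y cand={0,5} pick 0 [2->0 ok]
  3: obs=z cand={1,2,3} pick 2 [0->2 ok]
  4: obs=x cand={4} pick 4 [2->4 ok]
  5: obs=x cand={4} pick 4 [4->4 ok]
  6: obs=z cand={1,2,3} pick 1 [4->1 ok]
  7: obs=y cand={0,5} pick 5 [1->5 ok]
  8: obs=z cand={1,2,3} pick 3 [5->3 ok]
  9: obs=y cand={0,5} pick 0 [3->0 ok]
  10: obs=z cand={1,2,3} pick 2 [0->2 ok]
  11: obs=y cand={0,5} pick 5 [2->5 ok]
  12: obs=z cand={1,2,3} pick 1 [5->1 ok]
  13: obs=z cand={1,2,3} pick 2 [1->2 ok]
  14: obs=y cand={0,5} pick 0 [2->0 ok]
  15: obs=z cand={1,2,3} pick 2 [0->2 ok]
  16: obs=z cand={1,2,3} pick 2 [2->2 ok]
  17: obs=y cand={0,5} pick 5 [2->5 ok]
  18: obs=z cand={1,2,3} pick 2 [5->2 ok]
  19: obs=x cand={4} pick 4 [2->4 ok]
  20: obs=z cand={1,2,3} pick 3 [4->3 ok]
  21: obs=y cand={0,5} pick 5 [3->5 ok]
  22: obs=z cand={1,2,3} pick 3 [5->3 ok]
  23: obs=y cand={0,5} pick 5 [3->5 ok]
  24: obs=z cand={1,2,3} pick 2 [5->2 ok]
  25: obs=z cand={1,2,3} pick 2 [2->2 ok]
  26: obs=z cand={1,2,3} pick 2 [2->2 ok]
  27: obs=y cand={0,5} pick 0 [2->0 ok]

0,2,0,2,4,4,1,5,3,0,2,5,1,2,0,2,2,5,2,4,3,5,3,5,2,2,2,0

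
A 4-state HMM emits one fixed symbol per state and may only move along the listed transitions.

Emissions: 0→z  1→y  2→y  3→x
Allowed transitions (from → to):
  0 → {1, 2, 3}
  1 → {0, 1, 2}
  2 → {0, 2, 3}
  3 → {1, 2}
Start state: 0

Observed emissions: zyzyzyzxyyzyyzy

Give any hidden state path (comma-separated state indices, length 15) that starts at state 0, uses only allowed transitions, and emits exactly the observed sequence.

  [0] z  {0}  => 0  start
  [1] y  {1,2}  => 2  0->2 ok
  [2] z  {0}  => 0  2->0 ok
  [3] y  {1,2}  => 1  0->1 ok
  [4] z  {0}  => 0  1->0 ok
  [5] y  {1,2}  => 1  0->1 ok
  [6] z  {0}  => 0  1->0 ok
  [7] x  {3}  => 3  0->3 ok
  [8] y  {1,2}  => 1  3->1 ok
  [9] y  {1,2}  => 1  1->1 ok
  [10] z  {0}  => 0  1->0 ok
  [11] y  {1,2}  => 1  0->1 ok
  [12] y  {1,2}  => 1  1->1 ok
  [13] z  {0}  => 0  1->0 ok
  [14] y  {1,2}  => 1  0->1 ok

0,2,0,1,0,1,0,3,1,1,0,1,1,0,1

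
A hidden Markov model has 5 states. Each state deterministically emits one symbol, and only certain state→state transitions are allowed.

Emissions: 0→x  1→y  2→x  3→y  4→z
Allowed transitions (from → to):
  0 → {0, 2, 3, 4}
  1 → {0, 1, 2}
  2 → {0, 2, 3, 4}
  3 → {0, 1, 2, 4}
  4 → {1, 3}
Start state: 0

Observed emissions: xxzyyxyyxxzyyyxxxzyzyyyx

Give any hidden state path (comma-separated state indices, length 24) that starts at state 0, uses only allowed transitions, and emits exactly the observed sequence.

0,2,4,1,1,0,3,1,0,2,4,1,1,1,2,2,0,4,3,4,3,1,1,2

  t0 'x' -> {0,2}, take 0 (start)
  t1 'x' -> {0,2}, take 2 (0->2 ok)
  t2 'z' -> {4}, take 4 (2->4 ok)
  t3 'y' -> {1,3}, take 1 (4->1 ok)
  t4 'y' -> {1,3}, take 1 (1->1 ok)
  t5 'x' -> {0,2}, take 0 (1->0 ok)
  t6 'y' -> {1,3}, take 3 (0->3 ok)
  t7 'y' -> {1,3}, take 1 (3->1 ok)
  t8 'x' -> {0,2}, take 0 (1->0 ok)
  t9 'x' -> {0,2}, take 2 (0->2 ok)
  t10 'z' -> {4}, take 4 (2->4 ok)
  t11 'y' -> {1,3}, take 1 (4->1 ok)
  t12 'y' -> {1,3}, take 1 (1->1 ok)
  t13 'y' -> {1,3}, take 1 (1->1 ok)
  t14 'x' -> {0,2}, take 2 (1->2 ok)
  t15 'x' -> {0,2}, take 2 (2->2 ok)
  t16 'x' -> {0,2}, take 0 (2->0 ok)
  t17 'z' -> {4}, take 4 (0->4 ok)
  t18 'y' -> {1,3}, take 3 (4->3 ok)
  t19 'z' -> {4}, take 4 (3->4 ok)
  t20 'y' -> {1,3}, take 3 (4->3 ok)
  t21 'y' -> {1,3}, take 1 (3->1 ok)
  t22 'y' -> {1,3}, take 1 (1->1 ok)
  t23 'x' -> {0,2}, take 2 (1->2 ok)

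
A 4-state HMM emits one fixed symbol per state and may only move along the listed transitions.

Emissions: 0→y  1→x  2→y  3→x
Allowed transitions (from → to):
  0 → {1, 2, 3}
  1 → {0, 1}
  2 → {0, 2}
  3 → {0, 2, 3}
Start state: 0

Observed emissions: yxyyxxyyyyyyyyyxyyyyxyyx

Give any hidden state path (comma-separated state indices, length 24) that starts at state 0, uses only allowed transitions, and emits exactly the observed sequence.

  pos 0: y in {0,2}, choose 0; start
  pos 1: x in {1,3}, choose 3; 0->3 ok
  pos 2: y in {0,2}, choose 2; 3->2 ok
  pos 3: y in {0,2}, choose 0; 2->0 ok
  pos 4: x in {1,3}, choose 3; 0->3 ok
  pos 5: x in {1,3}, choose 3; 3->3 ok
  pos 6: y in {0,2}, choose 0; 3->0 ok
  pos 7: y in {0,2}, choose 2; 0->2 ok
  pos 8: y in {0,2}, choose 2; 2->2 ok
  pos 9: y in {0,2}, choose 2; 2->2 ok
  pos 10: y in {0,2}, choose 0; 2->0 ok
  pos 11: y in {0,2}, choose 2; 0->2 ok
  pos 12: y in {0,2}, choose 0; 2->0 ok
  pos 13: y in {0,2}, choose 2; 0->2 ok
  pos 14: y in {0,2}, choose 0; 2->0 ok
  pos 15: x in {1,3}, choose 1; 0->1 ok
  pos 16: y in {0,2}, choose 0; 1->0 ok
  pos 17: y in {0,2}, choose 2; 0->2 ok
  pos 18: y in {0,2}, choose 2; 2->2 ok
  pos 19: y in {0,2}, choose 0; 2->0 ok
  pos 20: x in {1,3}, choose 3; 0->3 ok
  pos 21: y in {0,2}, choose 2; 3->2 ok
  pos 22: y in {0,2}, choose 0; 2->0 ok
  pos 23: x in {1,3}, choose 1; 0->1 ok

0,3,2,0,3,3,0,2,2,2,0,2,0,2,0,1,0,2,2,0,3,2,0,1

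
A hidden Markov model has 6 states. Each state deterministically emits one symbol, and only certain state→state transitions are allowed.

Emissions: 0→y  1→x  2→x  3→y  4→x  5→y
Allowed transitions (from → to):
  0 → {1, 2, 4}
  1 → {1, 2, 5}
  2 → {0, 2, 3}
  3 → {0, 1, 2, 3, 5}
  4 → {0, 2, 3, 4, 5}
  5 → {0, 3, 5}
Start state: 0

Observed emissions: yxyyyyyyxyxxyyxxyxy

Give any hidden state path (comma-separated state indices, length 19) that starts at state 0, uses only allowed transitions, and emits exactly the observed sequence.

0,1,5,5,5,5,3,0,4,0,1,1,5,0,2,2,0,1,5

  t0 'y' -> {0,3,5}, take 0 (start)
  t1 'x' -> {1,2,4}, take 1 (0->1 ok)
  t2 'y' -> {0,3,5}, take 5 (1->5 ok)
  t3 'y' -> {0,3,5}, take 5 (5->5 ok)
  t4 'y' -> {0,3,5}, take 5 (5->5 ok)
  t5 'y' -> {0,3,5}, take 5 (5->5 ok)
  t6 'y' -> {0,3,5}, take 3 (5->3 ok)
  t7 'y' -> {0,3,5}, take 0 (3->0 ok)
  t8 'x' -> {1,2,4}, take 4 (0->4 ok)
  t9 'y' -> {0,3,5}, take 0 (4->0 ok)
  t10 'x' -> {1,2,4}, take 1 (0->1 ok)
  t11 'x' -> {1,2,4}, take 1 (1->1 ok)
  t12 'y' -> {0,3,5}, take 5 (1->5 ok)
  t13 'y' -> {0,3,5}, take 0 (5->0 ok)
  t14 'x' -> {1,2,4}, take 2 (0->2 ok)
  t15 'x' -> {1,2,4}, take 2 (2->2 ok)
  t16 'y' -> {0,3,5}, take 0 (2->0 ok)
  t17 'x' -> {1,2,4}, take 1 (0->1 ok)
  t18 'y' -> {0,3,5}, take 5 (1->5 ok)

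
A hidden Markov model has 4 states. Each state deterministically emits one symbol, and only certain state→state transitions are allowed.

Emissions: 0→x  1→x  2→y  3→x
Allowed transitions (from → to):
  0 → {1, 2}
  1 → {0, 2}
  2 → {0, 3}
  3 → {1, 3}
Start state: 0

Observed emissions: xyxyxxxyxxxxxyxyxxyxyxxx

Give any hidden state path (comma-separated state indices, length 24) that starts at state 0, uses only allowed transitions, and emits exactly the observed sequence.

0,2,0,2,0,1,0,2,3,1,0,1,0,2,0,2,0,1,2,0,2,3,1,0

  0: obs=x cand={0,1,3} pick 0 [start]
  1: obs=y cand={2} pick 2 [0->2 ok]
  2: obs=x cand={0,1,3} pick 0 [2->0 ok]
  3: obs=y cand={2} pick 2 [0->2 ok]
  4: obs=x cand={0,1,3} pick 0 [2->0 ok]
  5: obs=x cand={0,1,3} pick 1 [0->1 ok]
  6: obs=x cand={0,1,3} pick 0 [1->0 ok]
  7: obs=y cand={2} pick 2 [0->2 ok]
  8: obs=x cand={0,1,3} pick 3 [2->3 ok]
  9: obs=x cand={0,1,3} pick 1 [3->1 ok]
  10: obs=x cand={0,1,3} pick 0 [1->0 ok]
  11: obs=x cand={0,1,3} pick 1 [0->1 ok]
  12: obs=x cand={0,1,3} pick 0 [1->0 ok]
  13: obs=y cand={2} pick 2 [0->2 ok]
  14: obs=x cand={0,1,3} pick 0 [2->0 ok]
  15: obs=y cand={2} pick 2 [0->2 ok]
  16: obs=x cand={0,1,3} pick 0 [2->0 ok]
  17: obs=x cand={0,1,3} pick 1 [0->1 ok]
  18: obs=y cand={2} pick 2 [1->2 ok]
  19: obs=x cand={0,1,3} pick 0 [2->0 ok]
  20: obs=y cand={2} pick 2 [0->2 ok]
  21: obs=x cand={0,1,3} pick 3 [2->3 ok]
  22: obs=x cand={0,1,3} pick 1 [3->1 ok]
  23: obs=x cand={0,1,3} pick 0 [1->0 ok]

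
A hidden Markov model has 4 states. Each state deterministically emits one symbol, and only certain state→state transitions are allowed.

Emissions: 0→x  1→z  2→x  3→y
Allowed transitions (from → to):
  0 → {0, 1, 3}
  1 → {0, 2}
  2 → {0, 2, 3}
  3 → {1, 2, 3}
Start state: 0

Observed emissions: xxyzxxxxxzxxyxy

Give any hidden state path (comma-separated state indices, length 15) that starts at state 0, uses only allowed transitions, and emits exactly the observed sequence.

  0: obs=x cand={0,2} pick 0 [start]
  1: obs=x cand={0,2} pick 0 [0->0 ok]
  2: obs=y cand={3} pick 3 [0->3 ok]
  3: obs=z cand={1} pick 1 [3->1 ok]
  4: obs=x cand={0,2} pick 2 [1->2 ok]
  5: obs=x cand={0,2} pick 2 [2->2 ok]
  6: obs=x cand={0,2} pick 2 [2->2 ok]
  7: obs=x cand={0,2} pick 2 [2->2 ok]
  8: obs=x cand={0,2} pick 0 [2->0 ok]
  9: obs=z cand={1} pick 1 [0->1 ok]
  10: obs=x cand={0,2} pick 2 [1->2 ok]
  11: obs=x cand={0,2} pick 0 [2->0 ok]
  12: obs=y cand={3} pick 3 [0->3 ok]
  13: obs=x cand={0,2} pick 2 [3->2 ok]
  14: obs=y cand={3} pick 3 [2->3 ok]

0,0,3,1,2,2,2,2,0,1,2,0,3,2,3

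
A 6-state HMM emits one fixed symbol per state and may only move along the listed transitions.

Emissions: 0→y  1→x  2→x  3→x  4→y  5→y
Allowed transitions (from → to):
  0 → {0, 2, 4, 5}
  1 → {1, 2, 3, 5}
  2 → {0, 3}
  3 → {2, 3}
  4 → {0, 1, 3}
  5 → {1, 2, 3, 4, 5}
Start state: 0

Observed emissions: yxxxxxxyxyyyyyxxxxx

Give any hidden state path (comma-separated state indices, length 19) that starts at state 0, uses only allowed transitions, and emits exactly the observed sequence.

0,2,3,3,3,3,2,0,2,0,0,0,0,5,2,3,3,2,3

  0: obs=y cand={0,4,5} pick 0 [start]
  1: obs=x cand={1,2,3} pick 2 [0->2 ok]
  2: obs=x cand={1,2,3} pick 3 [2->3 ok]
  3: obs=x cand={1,2,3} pick 3 [3->3 ok]
  4: obs=x cand={1,2,3} pick 3 [3->3 ok]
  5: obs=x cand={1,2,3} pick 3 [3->3 ok]
  6: obs=x cand={1,2,3} pick 2 [3->2 ok]
  7: obs=y cand={0,4,5} pick 0 [2->0 ok]
  8: obs=x cand={1,2,3} pick 2 [0->2 ok]
  9: obs=y cand={0,4,5} pick 0 [2->0 ok]
  10: obs=y cand={0,4,5} pick 0 [0->0 ok]
  11: obs=y cand={0,4,5} pick 0 [0->0 ok]
  12: obs=y cand={0,4,5} pick 0 [0->0 ok]
  13: obs=y cand={0,4,5} pick 5 [0->5 ok]
  14: obs=x cand={1,2,3} pick 2 [5->2 ok]
  15: obs=x cand={1,2,3} pick 3 [2->3 ok]
  16: obs=x cand={1,2,3} pick 3 [3->3 ok]
  17: obs=x cand={1,2,3} pick 2 [3->2 ok]
  18: obs=x cand={1,2,3} pick 3 [2->3 ok]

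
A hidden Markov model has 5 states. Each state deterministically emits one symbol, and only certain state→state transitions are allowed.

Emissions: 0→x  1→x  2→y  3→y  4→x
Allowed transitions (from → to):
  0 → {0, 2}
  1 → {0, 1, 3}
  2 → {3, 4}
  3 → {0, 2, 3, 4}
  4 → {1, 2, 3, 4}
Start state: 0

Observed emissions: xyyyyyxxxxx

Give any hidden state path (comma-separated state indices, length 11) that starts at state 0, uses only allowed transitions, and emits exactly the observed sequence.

0,2,3,2,3,2,4,1,0,0,0

  [0] x  {0,1,4}  => 0  start
  [1] y  {2,3}  => 2  0->2 ok
  [2] y  {2,3}  => 3  2->3 ok
  [3] y  {2,3}  => 2  3->2 ok
  [4] y  {2,3}  => 3  2->3 ok
  [5] y  {2,3}  => 2  3->2 ok
  [6] x  {0,1,4}  => 4  2->4 ok
  [7] x  {0,1,4}  => 1  4->1 ok
  [8] x  {0,1,4}  => 0  1->0 ok
  [9] x  {0,1,4}  => 0  0->0 ok
  [10] x  {0,1,4}  => 0  0->0 ok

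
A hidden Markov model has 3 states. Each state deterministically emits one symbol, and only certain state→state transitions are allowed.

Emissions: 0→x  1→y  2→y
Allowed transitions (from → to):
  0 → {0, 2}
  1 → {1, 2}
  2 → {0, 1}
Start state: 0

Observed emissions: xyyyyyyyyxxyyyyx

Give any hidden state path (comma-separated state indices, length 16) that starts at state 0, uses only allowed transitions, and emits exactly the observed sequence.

0,2,1,1,1,1,2,1,2,0,0,2,1,1,2,0

  pos 0: x in {0}, choose 0; start
  pos 1: y in {1,2}, choose 2; 0->2 ok
  pos 2: y in {1,2}, choose 1; 2->1 ok
  pos 3: y in {1,2}, choose 1; 1->1 ok
  pos 4: y in {1,2}, choose 1; 1->1 ok
  pos 5: y in {1,2}, choose 1; 1->1 ok
  pos 6: y in {1,2}, choose 2; 1->2 ok
  pos 7: y in {1,2}, choose 1; 2->1 ok
  pos 8: y in {1,2}, choose 2; 1->2 ok
  pos 9: x in {0}, choose 0; 2->0 ok
  pos 10: x in {0}, choose 0; 0->0 ok
  pos 11: y in {1,2}, choose 2; 0->2 ok
  pos 12: y in {1,2}, choose 1; 2->1 ok
  pos 13: y in {1,2}, choose 1; 1->1 ok
  pos 14: y in {1,2}, choose 2; 1->2 ok
  pos 15: x in {0}, choose 0; 2->0 ok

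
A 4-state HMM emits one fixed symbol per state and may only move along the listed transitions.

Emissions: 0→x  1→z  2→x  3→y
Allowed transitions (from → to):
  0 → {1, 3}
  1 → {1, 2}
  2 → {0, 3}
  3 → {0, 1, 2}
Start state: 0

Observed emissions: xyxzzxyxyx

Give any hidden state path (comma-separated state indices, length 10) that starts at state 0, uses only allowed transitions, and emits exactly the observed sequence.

  t0 'x' -> {0,2}, take 0 (start)
  t1 'y' -> {3}, take 3 (0->3 ok)
  t2 'x' -> {0,2}, take 0 (3->0 ok)
  t3 'z' -> {1}, take 1 (0->1 ok)
  t4 'z' -> {1}, take 1 (1->1 ok)
  t5 'x' -> {0,2}, take 2 (1->2 ok)
  t6 'y' -> {3}, take 3 (2->3 ok)
  t7 'x' -> {0,2}, take 0 (3->0 ok)
  t8 'y' -> {3}, take 3 (0->3 ok)
  t9 'x' -> {0,2}, take 2 (3->2 ok)

0,3,0,1,1,2,3,0,3,2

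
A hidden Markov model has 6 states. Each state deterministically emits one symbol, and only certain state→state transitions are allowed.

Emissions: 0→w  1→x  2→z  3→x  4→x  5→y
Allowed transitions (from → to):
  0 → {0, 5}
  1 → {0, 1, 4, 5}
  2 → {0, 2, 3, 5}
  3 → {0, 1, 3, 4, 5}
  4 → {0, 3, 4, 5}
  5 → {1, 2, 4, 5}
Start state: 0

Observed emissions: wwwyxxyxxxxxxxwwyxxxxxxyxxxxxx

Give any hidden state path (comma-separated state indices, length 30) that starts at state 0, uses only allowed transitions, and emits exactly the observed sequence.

0,0,0,5,1,4,5,4,3,3,4,3,1,1,0,0,5,4,3,3,1,4,4,5,1,1,4,4,4,3

  pos 0: w in {0}, choose 0; start
  pos 1: w in {0}, choose 0; 0->0 ok
  pos 2: w in {0}, choose 0; 0->0 ok
  pos 3: y in {5}, choose 5; 0->5 ok
  pos 4: x in {1,3,4}, choose 1; 5->1 ok
  pos 5: x in {1,3,4}, choose 4; 1->4 ok
  pos 6: y in {5}, choose 5; 4->5 ok
  pos 7: x in {1,3,4}, choose 4; 5->4 ok
  pos 8: x in {1,3,4}, choose 3; 4->3 ok
  pos 9: x in {1,3,4}, choose 3; 3->3 ok
  pos 10: x in {1,3,4}, choose 4; 3->4 ok
  pos 11: x in {1,3,4}, choose 3; 4->3 ok
  pos 12: x in {1,3,4}, choose 1; 3->1 ok
  pos 13: x in {1,3,4}, choose 1; 1->1 ok
  pos 14: w in {0}, choose 0; 1->0 ok
  pos 15: w in {0}, choose 0; 0->0 ok
  pos 16: y in {5}, choose 5; 0->5 ok
  pos 17: x in {1,3,4}, choose 4; 5->4 ok
  pos 18: x in {1,3,4}, choose 3; 4->3 ok
  pos 19: x in {1,3,4}, choose 3; 3->3 ok
  pos 20: x in {1,3,4}, choose 1; 3->1 ok
  pos 21: x in {1,3,4}, choose 4; 1->4 ok
  pos 22: x in {1,3,4}, choose 4; 4->4 ok
  pos 23: y in {5}, choose 5; 4->5 ok
  pos 24: x in {1,3,4}, choose 1; 5->1 ok
  pos 25: x in {1,3,4}, choose 1; 1->1 ok
  pos 26: x in {1,3,4}, choose 4; 1->4 ok
  pos 27: x in {1,3,4}, choose 4; 4->4 ok
  pos 28: x in {1,3,4}, choose 4; 4->4 ok
  pos 29: x in {1,3,4}, choose 3; 4->3 ok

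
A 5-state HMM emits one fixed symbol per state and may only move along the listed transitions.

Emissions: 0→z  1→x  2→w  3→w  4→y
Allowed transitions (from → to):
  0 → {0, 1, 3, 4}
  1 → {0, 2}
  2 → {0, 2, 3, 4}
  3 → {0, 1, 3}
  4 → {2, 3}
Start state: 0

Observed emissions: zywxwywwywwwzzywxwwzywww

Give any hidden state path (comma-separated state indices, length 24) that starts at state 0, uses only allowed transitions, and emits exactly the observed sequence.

  [0] z  {0}  => 0  start
  [1] y  {4}  => 4  0->4 ok
  [2] w  {2,3}  => 3  4->3 ok
  [3] x  {1}  => 1  3->1 ok
  [4] w  {2,3}  => 2  1->2 ok
  [5] y  {4}  => 4  2->4 ok
  [6] w  {2,3}  => 2  4->2 ok
  [7] w  {2,3}  => 2  2->2 ok
  [8] y  {4}  => 4  2->4 ok
  [9] w  {2,3}  => 2  4->2 ok
  [10] w  {2,3}  => 2  2->2 ok
  [11] w  {2,3}  => 3  2->3 ok
  [12] z  {0}  => 0  3->0 ok
  [13] z  {0}  => 0  0->0 ok
  [14] y  {4}  => 4  0->4 ok
  [15] w  {2,3}  => 3  4->3 ok
  [16] x  {1}  => 1  3->1 ok
  [17] w  {2,3}  => 2  1->2 ok
  [18] w  {2,3}  => 3  2->3 ok
  [19] z  {0}  => 0  3->0 ok
  [20] y  {4}  => 4  0->4 ok
  [21] w  {2,3}  => 2  4->2 ok
  [22] w  {2,3}  => 2  2->2 ok
  [23] w  {2,3}  => 2  2->2 ok

0,4,3,1,2,4,2,2,4,2,2,3,0,0,4,3,1,2,3,0,4,2,2,2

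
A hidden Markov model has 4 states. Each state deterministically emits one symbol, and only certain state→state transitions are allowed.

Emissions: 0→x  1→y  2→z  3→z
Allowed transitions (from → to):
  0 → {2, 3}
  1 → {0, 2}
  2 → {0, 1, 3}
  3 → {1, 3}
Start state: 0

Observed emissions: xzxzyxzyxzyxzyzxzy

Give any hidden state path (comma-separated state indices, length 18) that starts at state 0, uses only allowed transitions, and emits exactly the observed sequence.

0,2,0,3,1,0,2,1,0,3,1,0,2,1,2,0,2,1

  t0 'x' -> {0}, take 0 (start)
  t1 'z' -> {2,3}, take 2 (0->2 ok)
  t2 'x' -> {0}, take 0 (2->0 ok)
  t3 'z' -> {2,3}, take 3 (0->3 ok)
  t4 'y' -> {1}, take 1 (3->1 ok)
  t5 'x' -> {0}, take 0 (1->0 ok)
  t6 'z' -> {2,3}, take 2 (0->2 ok)
  t7 'y' -> {1}, take 1 (2->1 ok)
  t8 'x' -> {0}, take 0 (1->0 ok)
  t9 'z' -> {2,3}, take 3 (0->3 ok)
  t10 'y' -> {1}, take 1 (3->1 ok)
  t11 'x' -> {0}, take 0 (1->0 ok)
  t12 'z' -> {2,3}, take 2 (0->2 ok)
  t13 'y' -> {1}, take 1 (2->1 ok)
  t14 'z' -> {2,3}, take 2 (1->2 ok)
  t15 'x' -> {0}, take 0 (2->0 ok)
  t16 'z' -> {2,3}, take 2 (0->2 ok)
  t17 'y' -> {1}, take 1 (2->1 ok)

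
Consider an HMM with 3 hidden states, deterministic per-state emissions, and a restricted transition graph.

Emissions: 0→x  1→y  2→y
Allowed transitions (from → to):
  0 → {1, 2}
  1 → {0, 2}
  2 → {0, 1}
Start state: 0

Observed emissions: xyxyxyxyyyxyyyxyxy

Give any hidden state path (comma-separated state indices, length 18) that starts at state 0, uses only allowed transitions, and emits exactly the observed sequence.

0,1,0,1,0,1,0,2,1,2,0,1,2,1,0,2,0,2

  pos 0: x in {0}, choose 0; start
  pos 1: y in {1,2}, choose 1; 0->1 ok
  pos 2: x in {0}, choose 0; 1->0 ok
  pos 3: y in {1,2}, choose 1; 0->1 ok
  pos 4: x in {0}, choose 0; 1->0 ok
  pos 5: y in {1,2}, choose 1; 0->1 ok
  pos 6: x in {0}, choose 0; 1->0 ok
  pos 7: y in {1,2}, choose 2; 0->2 ok
  pos 8: y in {1,2}, choose 1; 2->1 ok
  pos 9: y in {1,2}, choose 2; 1->2 ok
  pos 10: x in {0}, choose 0; 2->0 ok
  pos 11: y in {1,2}, choose 1; 0->1 ok
  pos 12: y in {1,2}, choose 2; 1->2 ok
  pos 13: y in {1,2}, choose 1; 2->1 ok
  pos 14: x in {0}, choose 0; 1->0 ok
  pos 15: y in {1,2}, choose 2; 0->2 ok
  pos 16: x in {0}, choose 0; 2->0 ok
  pos 17: y in {1,2}, choose 2; 0->2 ok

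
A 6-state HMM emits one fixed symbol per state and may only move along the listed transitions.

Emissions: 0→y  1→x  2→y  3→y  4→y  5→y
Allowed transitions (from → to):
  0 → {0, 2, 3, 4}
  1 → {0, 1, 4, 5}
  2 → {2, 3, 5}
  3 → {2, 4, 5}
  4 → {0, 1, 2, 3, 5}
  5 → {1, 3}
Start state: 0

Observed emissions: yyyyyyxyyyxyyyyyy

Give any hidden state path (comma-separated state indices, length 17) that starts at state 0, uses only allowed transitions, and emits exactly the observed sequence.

0,0,3,5,3,5,1,5,3,5,1,0,3,4,0,0,3

  0: obs=y cand={0,2,3,4,5} pick 0 [start]
  1: obs=y cand={0,2,3,4,5} pick 0 [0->0 ok]
  2: obs=y cand={0,2,3,4,5} pick 3 [0->3 ok]
  3: obs=y cand={0,2,3,4,5} pick 5 [3->5 ok]
  4: obs=y cand={0,2,3,4,5} pick 3 [5->3 ok]
  5: obs=y cand={0,2,3,4,5} pick 5 [3->5 ok]
  6: obs=x cand={1} pick 1 [5->1 ok]
  7: obs=y cand={0,2,3,4,5} pick 5 [1->5 ok]
  8: obs=y cand={0,2,3,4,5} pick 3 [5->3 ok]
  9: obs=y cand={0,2,3,4,5} pick 5 [3->5 ok]
  10: obs=x cand={1} pick 1 [5->1 ok]
  11: obs=y cand={0,2,3,4,5} pick 0 [1->0 ok]
  12: obs=y cand={0,2,3,4,5} pick 3 [0->3 ok]
  13: obs=y cand={0,2,3,4,5} pick 4 [3->4 ok]
  14: obs=y cand={0,2,3,4,5} pick 0 [4->0 ok]
  15: obs=y cand={0,2,3,4,5} pick 0 [0->0 ok]
  16: obs=y cand={0,2,3,4,5} pick 3 [0->3 ok]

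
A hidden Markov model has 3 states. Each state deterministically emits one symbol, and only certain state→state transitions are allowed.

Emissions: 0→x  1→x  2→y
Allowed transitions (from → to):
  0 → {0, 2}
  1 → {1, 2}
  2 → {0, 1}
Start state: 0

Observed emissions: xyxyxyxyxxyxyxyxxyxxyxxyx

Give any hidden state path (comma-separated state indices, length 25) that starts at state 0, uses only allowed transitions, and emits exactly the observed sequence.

  pos 0: x in {0,1}, choose 0; start
  pos 1: y in {2}, choose 2; 0->2 ok
  pos 2: x in {0,1}, choose 1; 2->1 ok
  pos 3: y in {2}, choose 2; 1->2 ok
  pos 4: x in {0,1}, choose 1; 2->1 ok
  pos 5: y in {2}, choose 2; 1->2 ok
  pos 6: x in {0,1}, choose 0; 2->0 ok
  pos 7: y in {2}, choose 2; 0->2 ok
  pos 8: x in {0,1}, choose 1; 2->1 ok
  pos 9: x in {0,1}, choose 1; 1->1 ok
  pos 10: y in {2}, choose 2; 1->2 ok
  pos 11: x in {0,1}, choose 1; 2->1 ok
  pos 12: y in {2}, choose 2; 1->2 ok
  pos 13: x in {0,1}, choose 1; 2->1 ok
  pos 14: y in {2}, choose 2; 1->2 ok
  pos 15: x in {0,1}, choose 0; 2->0 ok
  pos 16: x in {0,1}, choose 0; 0->0 ok
  pos 17: y in {2}, choose 2; 0->2 ok
  pos 18: x in {0,1}, choose 1; 2->1 ok
  pos 19: x in {0,1}, choose 1; 1->1 ok
  pos 20: y in {2}, choose 2; 1->2 ok
  pos 21: x in {0,1}, choose 0; 2->0 ok
  pos 22: x in {0,1}, choose 0; 0->0 ok
  pos 23: y in {2}, choose 2; 0->2 ok
  pos 24: x in {0,1}, choose 1; 2->1 ok

0,2,1,2,1,2,0,2,1,1,2,1,2,1,2,0,0,2,1,1,2,0,0,2,1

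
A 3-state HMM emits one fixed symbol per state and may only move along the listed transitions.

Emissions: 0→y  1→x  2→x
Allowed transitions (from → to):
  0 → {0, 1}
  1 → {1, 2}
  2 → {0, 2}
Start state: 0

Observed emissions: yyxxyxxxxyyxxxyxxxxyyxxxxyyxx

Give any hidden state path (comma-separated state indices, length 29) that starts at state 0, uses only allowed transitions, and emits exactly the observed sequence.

0,0,1,2,0,1,1,2,2,0,0,1,2,2,0,1,1,1,2,0,0,1,2,2,2,0,0,1,1

  t0 'y' -> {0}, take 0 (start)
  t1 'y' -> {0}, take 0 (0->0 ok)
  t2 'x' -> {1,2}, take 1 (0->1 ok)
  t3 'x' -> {1,2}, take 2 (1->2 ok)
  t4 'y' -> {0}, take 0 (2->0 ok)
  t5 'x' -> {1,2}, take 1 (0->1 ok)
  t6 'x' -> {1,2}, take 1 (1->1 ok)
  t7 'x' -> {1,2}, take 2 (1->2 ok)
  t8 'x' -> {1,2}, take 2 (2->2 ok)
  t9 'y' -> {0}, take 0 (2->0 ok)
  t10 'y' -> {0}, take 0 (0->0 ok)
  t11 'x' -> {1,2}, take 1 (0->1 ok)
  t12 'x' -> {1,2}, take 2 (1->2 ok)
  t13 'x' -> {1,2}, take 2 (2->2 ok)
  t14 'y' -> {0}, take 0 (2->0 ok)
  t15 'x' -> {1,2}, take 1 (0->1 ok)
  t16 'x' -> {1,2}, take 1 (1->1 ok)
  t17 'x' -> {1,2}, take 1 (1->1 ok)
  t18 'x' -> {1,2}, take 2 (1->2 ok)
  t19 'y' -> {0}, take 0 (2->0 ok)
  t20 'y' -> {0}, take 0 (0->0 ok)
  t21 'x' -> {1,2}, take 1 (0->1 ok)
  t22 'x' -> {1,2}, take 2 (1->2 ok)
  t23 'x' -> {1,2}, take 2 (2->2 ok)
  t24 'x' -> {1,2}, take 2 (2->2 ok)
  t25 'y' -> {0}, take 0 (2->0 ok)
  t26 'y' -> {0}, take 0 (0->0 ok)
  t27 'x' -> {1,2}, take 1 (0->1 ok)
  t28 'x' -> {1,2}, take 1 (1->1 ok)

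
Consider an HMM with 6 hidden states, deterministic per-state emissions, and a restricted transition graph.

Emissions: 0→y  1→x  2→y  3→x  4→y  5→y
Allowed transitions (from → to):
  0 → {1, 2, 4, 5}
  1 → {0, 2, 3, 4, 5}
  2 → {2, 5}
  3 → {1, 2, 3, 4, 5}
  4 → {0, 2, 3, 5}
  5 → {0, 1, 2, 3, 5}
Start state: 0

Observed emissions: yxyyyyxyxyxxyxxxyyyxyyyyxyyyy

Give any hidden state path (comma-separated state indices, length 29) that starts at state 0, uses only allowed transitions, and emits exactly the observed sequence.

  t0 'y' -> {0,2,4,5}, take 0 (start)
  t1 'x' -> {1,3}, take 1 (0->1 ok)
  t2 'y' -> {0,2,4,5}, take 2 (1->2 ok)
  t3 'y' -> {0,2,4,5}, take 2 (2->2 ok)
  t4 'y' -> {0,2,4,5}, take 5 (2->5 ok)
  t5 'y' -> {0,2,4,5}, take 5 (5->5 ok)
  t6 'x' -> {1,3}, take 3 (5->3 ok)
  t7 'y' -> {0,2,4,5}, take 4 (3->4 ok)
  t8 'x' -> {1,3}, take 3 (4->3 ok)
  t9 'y' -> {0,2,4,5}, take 5 (3->5 ok)
  t10 'x' -> {1,3}, take 1 (5->1 ok)
  t11 'x' -> {1,3}, take 3 (1->3 ok)
  t12 'y' -> {0,2,4,5}, take 5 (3->5 ok)
  t13 'x' -> {1,3}, take 1 (5->1 ok)
  t14 'x' -> {1,3}, take 3 (1->3 ok)
  t15 'x' -> {1,3}, take 3 (3->3 ok)
  t16 'y' -> {0,2,4,5}, take 2 (3->2 ok)
  t17 'y' -> {0,2,4,5}, take 2 (2->2 ok)
  t18 'y' -> {0,2,4,5}, take 5 (2->5 ok)
  t19 'x' -> {1,3}, take 3 (5->3 ok)
  t20 'y' -> {0,2,4,5}, take 4 (3->4 ok)
  t21 'y' -> {0,2,4,5}, take 2 (4->2 ok)
  t22 'y' -> {0,2,4,5}, take 5 (2->5 ok)
  t23 'y' -> {0,2,4,5}, take 5 (5->5 ok)
  t24 'x' -> {1,3}, take 3 (5->3 ok)
  t25 'y' -> {0,2,4,5}, take 4 (3->4 ok)
  t26 'y' -> {0,2,4,5}, take 5 (4->5 ok)
  t27 'y' -> {0,2,4,5}, take 0 (5->0 ok)
  t28 'y' -> {0,2,4,5}, take 5 (0->5 ok)

0,1,2,2,5,5,3,4,3,5,1,3,5,1,3,3,2,2,5,3,4,2,5,5,3,4,5,0,5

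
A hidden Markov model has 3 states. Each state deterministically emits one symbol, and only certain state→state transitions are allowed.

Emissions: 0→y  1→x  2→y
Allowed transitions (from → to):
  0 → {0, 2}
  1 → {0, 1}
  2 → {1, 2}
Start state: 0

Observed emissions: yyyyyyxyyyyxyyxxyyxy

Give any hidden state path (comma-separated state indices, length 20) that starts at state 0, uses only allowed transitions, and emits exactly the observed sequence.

0,0,0,2,2,2,1,0,0,0,2,1,0,2,1,1,0,2,1,0

  pos 0: y in {0,2}, choose 0; start
  pos 1: y in {0,2}, choose 0; 0->0 ok
  pos 2: y in {0,2}, choose 0; 0->0 ok
  pos 3: y in {0,2}, choose 2; 0->2 ok
  pos 4: y in {0,2}, choose 2; 2->2 ok
  pos 5: y in {0,2}, choose 2; 2->2 ok
  pos 6: x in {1}, choose 1; 2->1 ok
  pos 7: y in {0,2}, choose 0; 1->0 ok
  pos 8: y in {0,2}, choose 0; 0->0 ok
  pos 9: y in {0,2}, choose 0; 0->0 ok
  pos 10: y in {0,2}, choose 2; 0->2 ok
  pos 11: x in {1}, choose 1; 2->1 ok
  pos 12: y in {0,2}, choose 0; 1->0 ok
  pos 13: y in {0,2}, choose 2; 0->2 ok
  pos 14: x in {1}, choose 1; 2->1 ok
  pos 15: x in {1}, choose 1; 1->1 ok
  pos 16: y in {0,2}, choose 0; 1->0 ok
  pos 17: y in {0,2}, choose 2; 0->2 ok
  pos 18: x in {1}, choose 1; 2->1 ok
  pos 19: y in {0,2}, choose 0; 1->0 ok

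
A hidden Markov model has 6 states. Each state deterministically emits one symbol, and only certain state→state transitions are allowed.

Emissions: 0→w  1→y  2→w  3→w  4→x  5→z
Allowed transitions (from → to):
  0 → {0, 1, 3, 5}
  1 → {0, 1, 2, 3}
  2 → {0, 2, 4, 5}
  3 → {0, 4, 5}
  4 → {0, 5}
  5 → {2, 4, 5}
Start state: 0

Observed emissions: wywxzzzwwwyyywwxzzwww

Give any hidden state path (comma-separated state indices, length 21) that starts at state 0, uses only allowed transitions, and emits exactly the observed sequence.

0,1,2,4,5,5,5,2,2,0,1,1,1,2,2,4,5,5,2,2,0

  pos 0: w in {0,2,3}, choose 0; start
  pos 1: y in {1}, choose 1; 0->1 ok
  pos 2: w in {0,2,3}, choose 2; 1->2 ok
  pos 3: x in {4}, choose 4; 2->4 ok
  pos 4: z in {5}, choose 5; 4->5 ok
  pos 5: z in {5}, choose 5; 5->5 ok
  pos 6: z in {5}, choose 5; 5->5 ok
  pos 7: w in {0,2,3}, choose 2; 5->2 ok
  pos 8: w in {0,2,3}, choose 2; 2->2 ok
  pos 9: w in {0,2,3}, choose 0; 2->0 ok
  pos 10: y in {1}, choose 1; 0->1 ok
  pos 11: y in {1}, choose 1; 1->1 ok
  pos 12: y in {1}, choose 1; 1->1 ok
  pos 13: w in {0,2,3}, choose 2; 1->2 ok
  pos 14: w in {0,2,3}, choose 2; 2->2 ok
  pos 15: x in {4}, choose 4; 2->4 ok
  pos 16: z in {5}, choose 5; 4->5 ok
  pos 17: z in {5}, choose 5; 5->5 ok
  pos 18: w in {0,2,3}, choose 2; 5->2 ok
  pos 19: w in {0,2,3}, choose 2; 2->2 ok
  pos 20: w in {0,2,3}, choose 0; 2->0 ok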